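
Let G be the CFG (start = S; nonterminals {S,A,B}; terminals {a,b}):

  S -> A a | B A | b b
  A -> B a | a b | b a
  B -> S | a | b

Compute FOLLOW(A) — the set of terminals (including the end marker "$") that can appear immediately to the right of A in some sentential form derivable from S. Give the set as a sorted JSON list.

FIRST sets, iterate to fixpoint:
round 1:
  A via A→a b: +{a}
  A via A→b a: +{b}
  B via B→a: +{a}
  B via B→b: +{b}
  S via S→A a: +{a,b}
  FIRST(S)={a,b}  FIRST(A)={a,b}  FIRST(B)={a,b}
round 2: — fixpoint
  FIRST(S)={a,b}  FIRST(A)={a,b}  FIRST(B)={a,b}

FOLLOW iteration:
FOLLOW(S) := {$}
pass 1:
  A→B a: FOLLOW(B) ⊇ FIRST(a) = {a}; new: +{a}
  B→S: FOLLOW(S) ⊇ FOLLOW(B) ⊇ {a}; new: +{a}
  S→A a: FOLLOW(A) ⊇ FIRST(a) = {a}; new: +{a}
  S→B A: FOLLOW(B) ⊇ FIRST(A) = {a,b}; new: +{b}
  S→B A: FOLLOW(A) ⊇ FOLLOW(S) ⊇ {$,a}; new: +{$}
  FOLLOW[S]={$,a}  FOLLOW[A]={$,a}  FOLLOW[B]={a,b}
pass 2:
  B→S: FOLLOW(S) ⊇ FOLLOW(B) ⊇ {a,b}; new: +{b}
  S→B A: FOLLOW(A) ⊇ FOLLOW(S) ⊇ {$,a,b}; new: +{b}
  FOLLOW[S]={$,a,b}  FOLLOW[A]={$,a,b}  FOLLOW[B]={a,b}
pass 3: — fixpoint
  FOLLOW[S]={$,a,b}  FOLLOW[A]={$,a,b}  FOLLOW[B]={a,b}

FOLLOW(A) = ["$", "a", "b"]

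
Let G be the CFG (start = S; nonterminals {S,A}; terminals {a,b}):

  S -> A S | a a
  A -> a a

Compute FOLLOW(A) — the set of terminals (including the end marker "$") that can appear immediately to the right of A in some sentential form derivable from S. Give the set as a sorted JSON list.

FIRST sets, iterate to fixpoint:
[1]
  A via A→a a: +{a}
  S via S→A S: +{a}
  FIRST[S]={a}  FIRST[A]={a}
[2] (stable)
  FIRST[S]={a}  FIRST[A]={a}

Compute FOLLOW by fixpoint:
initialize: $ ∈ FOLLOW(S)
pass 1:
  S→A S: FOLLOW(A) ⊇ FIRST(S) = {a}; new: +{a}
  FOLLOW(S)={$}  FOLLOW(A)={a}
pass 2: — fixpoint
  FOLLOW(S)={$}  FOLLOW(A)={a}

FOLLOW(A) = ["a"]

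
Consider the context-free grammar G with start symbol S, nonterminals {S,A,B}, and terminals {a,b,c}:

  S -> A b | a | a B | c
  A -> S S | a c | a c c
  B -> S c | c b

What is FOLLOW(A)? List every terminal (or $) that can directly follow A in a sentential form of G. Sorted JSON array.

FIRST iteration:
iter 1:
  A via A→a c: +{a}
  B via B→c b: +{c}
  S via S→A b: +{a}
  S via S→c: +{c}
  FIRST(S)={a,c}  FIRST(A)={a}  FIRST(B)={c}
iter 2:
  A via A→S S: +{c}
  B via B→S c: +{a}
  FIRST(S)={a,c}  FIRST(A)={a,c}  FIRST(B)={a,c}
iter 3: done
  FIRST(S)={a,c}  FIRST(A)={a,c}  FIRST(B)={a,c}

Compute FOLLOW by fixpoint:
initialize: $ ∈ FOLLOW(S)
pass 1:
  A→S S: FOLLOW(S) ⊇ FIRST(S) = {a,c}; new: +{a,c}
  S→A b: FOLLOW(A) ⊇ FIRST(b) = {b}; new: +{b}
  S→a B: FOLLOW(B) ⊇ FOLLOW(S) ⊇ {$,a,c}; new: +{$,a,c}
  S: {$,a,c}  A: {b}  B: {$,a,c}
pass 2:
  A→S S: FOLLOW(S) ⊇ FOLLOW(A) ⊇ {b}; new: +{b}
  S→a B: FOLLOW(B) ⊇ FOLLOW(S) ⊇ {$,a,b,c}; new: +{b}
  S: {$,a,b,c}  A: {b}  B: {$,a,b,c}
pass 3: done
  S: {$,a,b,c}  A: {b}  B: {$,a,b,c}

FOLLOW(A) = ["b"]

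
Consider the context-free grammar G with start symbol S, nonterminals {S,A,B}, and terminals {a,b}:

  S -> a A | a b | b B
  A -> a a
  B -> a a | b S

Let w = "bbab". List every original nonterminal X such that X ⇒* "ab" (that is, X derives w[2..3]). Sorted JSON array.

Convert to CNF:
  S -> T0 A | T0 T1 | T1 B
  A -> T0 T0
  B -> T0 T0 | T1 S
  T0 -> a
  T1 -> b

CYK fill, restricted to cells inside w[2..3]:
  T[2,2] 'a' = {T0}  orig:{}
  T[3,3] 'b' = {T1}  orig:{}
  T[2,3] 'ab' = {S}

Original NTs in T[2,3] deriving "ab": ["S"]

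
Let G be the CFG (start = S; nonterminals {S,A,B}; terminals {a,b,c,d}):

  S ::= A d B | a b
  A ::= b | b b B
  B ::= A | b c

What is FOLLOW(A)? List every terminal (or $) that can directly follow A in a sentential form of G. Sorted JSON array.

FIRST sets, iterate to fixpoint:
iter 1:
  A via A→b: +{b}
  B via B→A: +{b}
  S via S→A d B: +{b}
  S via S→a b: +{a}
  FIRST[S]={a,b}  FIRST[A]={b}  FIRST[B]={b}
iter 2: — fixpoint
  FIRST[S]={a,b}  FIRST[A]={b}  FIRST[B]={b}

Compute FOLLOW by fixpoint:
initialize: $ ∈ FOLLOW(S)
iter 1:
  S→A d B: FOLLOW(A) ⊇ FIRST(d) = {d}; new: +{d}
  S→A d B: FOLLOW(B) ⊇ FOLLOW(S) ⊇ {$}; new: +{$}
  FOLLOW[S]={$}  FOLLOW[A]={d}  FOLLOW[B]={$}
iter 2:
  A→b b B: FOLLOW(B) ⊇ FOLLOW(A) ⊇ {d}; new: +{d}
  B→A: FOLLOW(A) ⊇ FOLLOW(B) ⊇ {$,d}; new: +{$}
  FOLLOW[S]={$}  FOLLOW[A]={$,d}  FOLLOW[B]={$,d}
iter 3: — fixpoint
  FOLLOW[S]={$}  FOLLOW[A]={$,d}  FOLLOW[B]={$,d}

FOLLOW(A) = ["$", "d"]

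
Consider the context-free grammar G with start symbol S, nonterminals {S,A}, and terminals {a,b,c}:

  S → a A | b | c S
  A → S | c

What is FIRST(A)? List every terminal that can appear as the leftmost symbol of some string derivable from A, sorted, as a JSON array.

FIRST iteration:
round 1:
  A via A→c: +{c}
  S via S→a A: +{a}
  S via S→b: +{b}
  S via S→c S: +{c}
  FIRST(S)={a,b,c}  FIRST(A)={c}
round 2:
  A via A→S: +{a,b}
  FIRST(S)={a,b,c}  FIRST(A)={a,b,c}
round 3: done
  FIRST(S)={a,b,c}  FIRST(A)={a,b,c}

FIRST(A) = ["a", "b", "c"]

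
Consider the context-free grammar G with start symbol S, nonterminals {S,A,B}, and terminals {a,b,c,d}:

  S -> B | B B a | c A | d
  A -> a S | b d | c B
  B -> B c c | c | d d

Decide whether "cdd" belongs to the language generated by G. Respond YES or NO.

Convert to CNF:
  S -> B X5 | B X6 | T2 T2 | T3 A | c | d
  A -> T0 S | T1 T2 | T3 B
  B -> B X4 | T2 T2 | c
  T0 -> a
  T1 -> b
  T2 -> d
  T3 -> c
  X4 -> T3 T3
  X5 -> B T0
  X6 -> T3 T3

CYK table (by increasing span):
  cell(0,0) c: {B,S,T3}  orig:{B,S}
  cell(1,1) d: {S,T2}  orig:{S}
  cell(2,2) d: {S,T2}  orig:{S}
  cell(0,1) cd: ∅
  cell(1,2) dd: {B,S}
  cell(0,2) cdd: {A}

S ∉ T[0,2] ⇒ NO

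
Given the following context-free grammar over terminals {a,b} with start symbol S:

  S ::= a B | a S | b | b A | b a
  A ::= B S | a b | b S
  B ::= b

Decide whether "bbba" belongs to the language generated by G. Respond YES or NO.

CNF form of G:
  S -> T0 B | T0 S | T1 A | T1 T0 | b
  A -> B S | T0 T1 | T1 S
  B -> b
  T0 -> a
  T1 -> b

Fill CYK table bottom-up:
  [0..0]={B,S,T1}  "b"  orig:{B,S}
  [1..1]={B,S,T1}  "b"  orig:{B,S}
  [2..2]={B,S,T1}  "b"  orig:{B,S}
  [3..3]={T0}  "a"  orig:{}
  [0..1]={A}  "bb"
  [1..2]={A}  "bb"
  [2..3]={S}  "ba"
  [0..2]={S}  "bbb"
  [1..3]={A}  "bba"
  [0..3]={S}  "bbba"

S ∈ T[0,3] ⇒ YES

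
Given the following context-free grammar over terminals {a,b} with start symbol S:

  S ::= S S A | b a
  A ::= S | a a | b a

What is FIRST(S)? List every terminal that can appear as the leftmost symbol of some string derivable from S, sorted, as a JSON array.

Compute FIRST by fixpoint:
[1]
  A via A→a a: +{a}
  A via A→b a: +{b}
  S via S→b a: +{b}
  S: {b}  A: {a,b}
[2] done
  S: {b}  A: {a,b}

FIRST(S) = ["b"]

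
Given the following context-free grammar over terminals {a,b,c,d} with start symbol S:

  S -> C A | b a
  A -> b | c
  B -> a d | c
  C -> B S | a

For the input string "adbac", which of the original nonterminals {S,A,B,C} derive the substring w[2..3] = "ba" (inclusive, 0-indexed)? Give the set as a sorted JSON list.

CNF form of G:
  S -> C A | T2 T0
  A -> b | c
  B -> T0 T1 | c
  C -> B S | a
  T0 -> a
  T1 -> d
  T2 -> b

CYK fill (cells [i..j] with 2 ≤ i ≤ j ≤ 3 only):
  T[2,2] 'b' = {A,T2}  orig:{A}
  T[3,3] 'a' = {C,T0}  orig:{C}
  T[2,3] 'ba' = {S}

Original NTs in T[2,3] deriving "ba": ["S"]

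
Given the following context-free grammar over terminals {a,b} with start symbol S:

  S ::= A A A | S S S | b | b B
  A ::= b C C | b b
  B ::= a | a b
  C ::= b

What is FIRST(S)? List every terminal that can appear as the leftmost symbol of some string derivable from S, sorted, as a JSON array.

FIRST sets, iterate to fixpoint:
[1]
  A via A→b C C: +{b}
  B via B→a: +{a}
  C via C→b: +{b}
  S via S→A A A: +{b}
  FIRST[S]={b}  FIRST[A]={b}  FIRST[B]={a}  FIRST[C]={b}
[2] — fixpoint
  FIRST[S]={b}  FIRST[A]={b}  FIRST[B]={a}  FIRST[C]={b}

FIRST(S) = ["b"]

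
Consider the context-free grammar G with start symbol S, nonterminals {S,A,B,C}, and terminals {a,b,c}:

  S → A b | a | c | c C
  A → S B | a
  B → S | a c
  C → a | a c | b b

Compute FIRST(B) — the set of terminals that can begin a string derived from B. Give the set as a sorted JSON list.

FIRST sets, iterate to fixpoint:
[1]
  A via A→a: +{a}
  B via B→a c: +{a}
  C via C→a: +{a}
  C via C→b b: +{b}
  S via S→A b: +{a}
  S via S→c: +{c}
  FIRST(S)={a,c}  FIRST(A)={a}  FIRST(B)={a}  FIRST(C)={a,b}
[2]
  A via A→S B: +{c}
  B via B→S: +{c}
  FIRST(S)={a,c}  FIRST(A)={a,c}  FIRST(B)={a,c}  FIRST(C)={a,b}
[3] (no change)
  FIRST(S)={a,c}  FIRST(A)={a,c}  FIRST(B)={a,c}  FIRST(C)={a,b}

FIRST(B) = ["a", "c"]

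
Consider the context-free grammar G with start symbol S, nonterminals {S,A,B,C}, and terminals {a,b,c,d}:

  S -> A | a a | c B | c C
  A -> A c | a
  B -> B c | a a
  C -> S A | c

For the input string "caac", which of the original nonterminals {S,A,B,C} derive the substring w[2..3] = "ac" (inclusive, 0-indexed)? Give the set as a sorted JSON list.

CNF form of G:
  S -> A T0 | T0 B | T0 C | T1 T1 | a
  A -> A T0 | a
  B -> B T0 | T1 T1
  C -> S A | c
  T0 -> c
  T1 -> a

CYK table (by increasing span), restricted to cells inside w[2..3]:
  [2..2]={A,S,T1}  "a"  orig:{A,S}
  [3..3]={C,T0}  "c"  orig:{C}
  [2..3]={A,S}  "ac"

Original NTs in T[2,3] deriving "ac": ["A", "S"]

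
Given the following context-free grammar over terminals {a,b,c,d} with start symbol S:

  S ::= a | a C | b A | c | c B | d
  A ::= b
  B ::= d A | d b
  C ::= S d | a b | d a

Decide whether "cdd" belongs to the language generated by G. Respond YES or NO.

Convert to CNF:
  S -> T1 A | T2 C | T3 B | a | c | d
  A -> b
  B -> T0 A | T0 T1
  C -> S T0 | T0 T2 | T2 T1
  T0 -> d
  T1 -> b
  T2 -> a
  T3 -> c

Fill CYK table bottom-up:
  cell(0,0) c: {S,T3}  orig:{S}
  cell(1,1) d: {S,T0}  orig:{S}
  cell(2,2) d: {S,T0}  orig:{S}
  cell(0,1) cd: {C}
  cell(1,2) dd: {C}
  cell(0,2) cdd: ∅

S ∉ T[0,2] ⇒ NO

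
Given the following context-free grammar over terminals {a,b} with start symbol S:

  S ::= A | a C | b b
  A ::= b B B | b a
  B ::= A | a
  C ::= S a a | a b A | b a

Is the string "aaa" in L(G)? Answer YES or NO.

CNF form of G:
  S -> T0 T0 | T0 T1 | T0 X6 | T1 C
  A -> T0 T1 | T0 X2
  B -> T0 T1 | T0 X3 | a
  C -> S X4 | T0 T1 | T1 X5
  T0 -> b
  T1 -> a
  X2 -> B B
  X3 -> B B
  X4 -> T1 T1
  X5 -> T0 A
  X6 -> B B

CYK fill:
  T[0,0] 'a' = {B,T1}  orig:{B}
  T[1,1] 'a' = {B,T1}  orig:{B}
  T[2,2] 'a' = {B,T1}  orig:{B}
  T[0,1] 'aa' = {X2,X3,X4,X6}  orig:{}
  T[1,2] 'aa' = {X2,X3,X4,X6}  orig:{}
  T[0,2] 'aaa' = ∅

S ∉ T[0,2] ⇒ NO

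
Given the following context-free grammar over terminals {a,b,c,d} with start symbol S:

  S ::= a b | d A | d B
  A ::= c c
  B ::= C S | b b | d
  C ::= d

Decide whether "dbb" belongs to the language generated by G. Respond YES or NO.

CNF form of G:
  S -> T2 T1 | T3 A | T3 B
  A -> T0 T0
  B -> C S | T1 T1 | d
  C -> d
  T0 -> c
  T1 -> b
  T2 -> a
  T3 -> d

CYK fill:
  T[0,0] 'd' = {B,C,T3}  orig:{B,C}
  T[1,1] 'b' = {T1}  orig:{}
  T[2,2] 'b' = {T1}  orig:{}
  T[0,1] 'db' = ∅
  T[1,2] 'bb' = {B}
  T[0,2] 'dbb' = {S}

S ∈ T[0,2] ⇒ YES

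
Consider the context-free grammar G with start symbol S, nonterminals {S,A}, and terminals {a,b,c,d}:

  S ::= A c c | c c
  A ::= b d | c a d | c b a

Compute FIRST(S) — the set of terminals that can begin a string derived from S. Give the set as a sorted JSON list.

FIRST sets, iterate to fixpoint:
pass 1:
  A via A→b d: +{b}
  A via A→c a d: +{c}
  S via S→A c c: +{b,c}
  S: {b,c}  A: {b,c}
pass 2: — fixpoint
  S: {b,c}  A: {b,c}

FIRST(S) = ["b", "c"]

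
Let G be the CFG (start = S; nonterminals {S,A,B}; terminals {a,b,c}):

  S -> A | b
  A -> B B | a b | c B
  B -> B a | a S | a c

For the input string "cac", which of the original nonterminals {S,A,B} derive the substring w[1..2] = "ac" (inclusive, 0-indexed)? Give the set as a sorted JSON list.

Convert to CNF:
  S -> B B | T0 T1 | T2 B | b
  A -> B B | T0 T1 | T2 B
  B -> B T0 | T0 S | T0 T2
  T0 -> a
  T1 -> b
  T2 -> c

CYK fill (cells [i..j] with 1 ≤ i ≤ j ≤ 2 only):
  [1..1]={T0}  "a"  orig:{}
  [2..2]={T2}  "c"  orig:{}
  [1..2]={B}  "ac"

Original NTs in T[1,2] deriving "ac": ["B"]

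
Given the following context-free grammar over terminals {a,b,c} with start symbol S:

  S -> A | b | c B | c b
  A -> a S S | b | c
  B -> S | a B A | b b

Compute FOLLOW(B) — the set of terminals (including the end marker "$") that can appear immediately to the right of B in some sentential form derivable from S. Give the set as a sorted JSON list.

Compute FIRST by fixpoint:
round 1:
  A via A→a S S: +{a}
  A via A→b: +{b}
  A via A→c: +{c}
  B via B→a B A: +{a}
  B via B→b b: +{b}
  S via S→A: +{a,b,c}
  S: {a,b,c}  A: {a,b,c}  B: {a,b}
round 2:
  B via B→S: +{c}
  S: {a,b,c}  A: {a,b,c}  B: {a,b,c}
round 3: (stable)
  S: {a,b,c}  A: {a,b,c}  B: {a,b,c}

Compute FOLLOW by fixpoint:
seed FOLLOW(S) with $
iter 1:
  A→a S S: FOLLOW(S) ⊇ FIRST(S) = {a,b,c}; new: +{a,b,c}
  B→a B A: FOLLOW(B) ⊇ FIRST(A) = {a,b,c}; new: +{a,b,c}
  B→a B A: FOLLOW(A) ⊇ FOLLOW(B) ⊇ {a,b,c}; new: +{a,b,c}
  S→A: FOLLOW(A) ⊇ FOLLOW(S) ⊇ {$,a,b,c}; new: +{$}
  S→c B: FOLLOW(B) ⊇ FOLLOW(S) ⊇ {$,a,b,c}; new: +{$}
  FOLLOW(S)={$,a,b,c}  FOLLOW(A)={$,a,b,c}  FOLLOW(B)={$,a,b,c}
iter 2: (no change)
  FOLLOW(S)={$,a,b,c}  FOLLOW(A)={$,a,b,c}  FOLLOW(B)={$,a,b,c}

FOLLOW(B) = ["$", "a", "b", "c"]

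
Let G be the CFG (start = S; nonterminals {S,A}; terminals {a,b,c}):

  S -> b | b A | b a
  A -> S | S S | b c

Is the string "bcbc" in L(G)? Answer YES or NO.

Convert to CNF:
  S -> T0 A | T0 T1 | b
  A -> S S | T0 A | T0 T1 | T0 T2 | b
  T0 -> b
  T1 -> a
  T2 -> c

CYK fill:
  T[0,0] 'b' = {A,S,T0}  orig:{A,S}
  T[1,1] 'c' = {T2}  orig:{}
  T[2,2] 'b' = {A,S,T0}  orig:{A,S}
  T[3,3] 'c' = {T2}  orig:{}
  T[0,1] 'bc' = {A}
  T[1,2] 'cb' = ∅
  T[2,3] 'bc' = {A}
  T[0,2] 'bcb' = ∅
  T[1,3] 'cbc' = ∅
  T[0,3] 'bcbc' = ∅

S ∉ T[0,3] ⇒ NO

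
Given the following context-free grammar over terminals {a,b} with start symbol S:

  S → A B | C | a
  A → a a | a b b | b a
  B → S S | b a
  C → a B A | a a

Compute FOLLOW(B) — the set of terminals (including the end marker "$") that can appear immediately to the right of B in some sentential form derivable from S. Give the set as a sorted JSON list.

FIRST sets, iterate to fixpoint:
pass 1:
  A via A→a a: +{a}
  A via A→b a: +{b}
  B via B→b a: +{b}
  C via C→a B A: +{a}
  S via S→A B: +{a,b}
  FIRST(S)={a,b}  FIRST(A)={a,b}  FIRST(B)={b}  FIRST(C)={a}
pass 2:
  B via B→S S: +{a}
  FIRST(S)={a,b}  FIRST(A)={a,b}  FIRST(B)={a,b}  FIRST(C)={a}
pass 3: (stable)
  FIRST(S)={a,b}  FIRST(A)={a,b}  FIRST(B)={a,b}  FIRST(C)={a}

FOLLOW iteration:
initialize: $ ∈ FOLLOW(S)
[1]
  B→S S: FOLLOW(S) ⊇ FIRST(S) = {a,b}; new: +{a,b}
  C→a B A: FOLLOW(B) ⊇ FIRST(A) = {a,b}; new: +{a,b}
  S→A B: FOLLOW(A) ⊇ FIRST(B) = {a,b}; new: +{a,b}
  S→A B: FOLLOW(B) ⊇ FOLLOW(S) ⊇ {$,a,b}; new: +{$}
  S→C: FOLLOW(C) ⊇ FOLLOW(S) ⊇ {$,a,b}; new: +{$,a,b}
  S: {$,a,b}  A: {a,b}  B: {$,a,b}  C: {$,a,b}
[2]
  C→a B A: FOLLOW(A) ⊇ FOLLOW(C) ⊇ {$,a,b}; new: +{$}
  S: {$,a,b}  A: {$,a,b}  B: {$,a,b}  C: {$,a,b}
[3] done
  S: {$,a,b}  A: {$,a,b}  B: {$,a,b}  C: {$,a,b}

FOLLOW(B) = ["$", "a", "b"]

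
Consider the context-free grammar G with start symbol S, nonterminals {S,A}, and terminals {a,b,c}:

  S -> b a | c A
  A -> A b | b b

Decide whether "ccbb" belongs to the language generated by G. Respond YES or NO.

Convert to CNF:
  S -> T0 T1 | T2 A
  A -> A T0 | T0 T0
  T0 -> b
  T1 -> a
  T2 -> c

CYK fill:
  cell(0,0) c: {T2}  orig:{}
  cell(1,1) c: {T2}  orig:{}
  cell(2,2) b: {T0}  orig:{}
  cell(3,3) b: {T0}  orig:{}
  cell(0,1) cc: ∅
  cell(1,2) cb: ∅
  cell(2,3) bb: {A}
  cell(0,2) ccb: ∅
  cell(1,3) cbb: {S}
  cell(0,3) ccbb: ∅

S ∉ T[0,3] ⇒ NO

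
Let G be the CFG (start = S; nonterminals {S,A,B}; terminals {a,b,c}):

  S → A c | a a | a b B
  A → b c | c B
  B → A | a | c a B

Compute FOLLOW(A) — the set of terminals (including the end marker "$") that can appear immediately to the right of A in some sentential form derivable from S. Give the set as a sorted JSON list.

FIRST iteration:
iter 1:
  A via A→b c: +{b}
  A via A→c B: +{c}
  B via B→A: +{b,c}
  B via B→a: +{a}
  S via S→A c: +{b,c}
  S via S→a a: +{a}
  FIRST(S)={a,b,c}  FIRST(A)={b,c}  FIRST(B)={a,b,c}
iter 2: (stable)
  FIRST(S)={a,b,c}  FIRST(A)={b,c}  FIRST(B)={a,b,c}

FOLLOW sets:
FOLLOW(S) := {$}
pass 1:
  S→A c: FOLLOW(A) ⊇ FIRST(c) = {c}; new: +{c}
  S→a b B: FOLLOW(B) ⊇ FOLLOW(S) ⊇ {$}; new: +{$}
  FOLLOW(S)={$}  FOLLOW(A)={c}  FOLLOW(B)={$}
pass 2:
  A→c B: FOLLOW(B) ⊇ FOLLOW(A) ⊇ {c}; new: +{c}
  B→A: FOLLOW(A) ⊇ FOLLOW(B) ⊇ {$,c}; new: +{$}
  FOLLOW(S)={$}  FOLLOW(A)={$,c}  FOLLOW(B)={$,c}
pass 3: done
  FOLLOW(S)={$}  FOLLOW(A)={$,c}  FOLLOW(B)={$,c}

FOLLOW(A) = ["$", "c"]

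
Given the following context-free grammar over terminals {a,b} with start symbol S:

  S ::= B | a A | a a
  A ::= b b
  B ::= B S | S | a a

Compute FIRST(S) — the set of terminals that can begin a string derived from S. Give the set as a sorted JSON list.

FIRST iteration:
pass 1:
  A via A→b b: +{b}
  B via B→a a: +{a}
  S via S→B: +{a}
  FIRST[S]={a}  FIRST[A]={b}  FIRST[B]={a}
pass 2: (no change)
  FIRST[S]={a}  FIRST[A]={b}  FIRST[B]={a}

FIRST(S) = ["a"]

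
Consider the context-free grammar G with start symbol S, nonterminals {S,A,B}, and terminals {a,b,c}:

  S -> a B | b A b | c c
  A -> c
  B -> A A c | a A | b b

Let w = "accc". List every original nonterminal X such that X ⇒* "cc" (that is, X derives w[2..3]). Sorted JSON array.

CNF form of G:
  S -> T0 T0 | T1 B | T2 X4
  A -> c
  B -> A X3 | T1 A | T2 T2
  T0 -> c
  T1 -> a
  T2 -> b
  X3 -> A T0
  X4 -> A T2

CYK table (by increasing span) (cells [i..j] with 2 ≤ i ≤ j ≤ 3 only):
  T[2,2] 'c' = {A,T0}  orig:{A}
  T[3,3] 'c' = {A,T0}  orig:{A}
  T[2,3] 'cc' = {S,X3}  orig:{S}

Original NTs in T[2,3] deriving "cc": ["S"]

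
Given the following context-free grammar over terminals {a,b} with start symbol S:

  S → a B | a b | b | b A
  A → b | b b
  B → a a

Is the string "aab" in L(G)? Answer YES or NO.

CNF form of G:
  S -> T0 A | T1 B | T1 T0 | b
  A -> T0 T0 | b
  B -> T1 T1
  T0 -> b
  T1 -> a

CYK table (by increasing span):
  cell(0,0) a: {T1}  orig:{}
  cell(1,1) a: {T1}  orig:{}
  cell(2,2) b: {A,S,T0}  orig:{A,S}
  cell(0,1) aa: {B}
  cell(1,2) ab: {S}
  cell(0,2) aab: ∅

S ∉ T[0,2] ⇒ NO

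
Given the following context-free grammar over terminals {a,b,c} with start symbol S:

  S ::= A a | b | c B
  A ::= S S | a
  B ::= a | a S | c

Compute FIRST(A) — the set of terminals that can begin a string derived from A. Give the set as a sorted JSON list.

FIRST iteration:
pass 1:
  A via A→a: +{a}
  B via B→a: +{a}
  B via B→c: +{c}
  S via S→A a: +{a}
  S via S→b: +{b}
  S via S→c B: +{c}
  FIRST[S]={a,b,c}  FIRST[A]={a}  FIRST[B]={a,c}
pass 2:
  A via A→S S: +{b,c}
  FIRST[S]={a,b,c}  FIRST[A]={a,b,c}  FIRST[B]={a,c}
pass 3: done
  FIRST[S]={a,b,c}  FIRST[A]={a,b,c}  FIRST[B]={a,c}

FIRST(A) = ["a", "b", "c"]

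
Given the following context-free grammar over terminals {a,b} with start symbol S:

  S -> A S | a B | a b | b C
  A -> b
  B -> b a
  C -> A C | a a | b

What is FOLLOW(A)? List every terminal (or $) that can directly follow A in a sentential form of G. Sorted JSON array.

Compute FIRST by fixpoint:
iter 1:
  A via A→b: +{b}
  B via B→b a: +{b}
  C via C→A C: +{b}
  C via C→a a: +{a}
  S via S→A S: +{b}
  S via S→a B: +{a}
  FIRST[S]={a,b}  FIRST[A]={b}  FIRST[B]={b}  FIRST[C]={a,b}
iter 2: (stable)
  FIRST[S]={a,b}  FIRST[A]={b}  FIRST[B]={b}  FIRST[C]={a,b}

Compute FOLLOW by fixpoint:
seed FOLLOW(S) with $
round 1:
  C→A C: FOLLOW(A) ⊇ FIRST(C) = {a,b}; new: +{a,b}
  S→a B: FOLLOW(B) ⊇ FOLLOW(S) ⊇ {$}; new: +{$}
  S→b C: FOLLOW(C) ⊇ FOLLOW(S) ⊇ {$}; new: +{$}
  FOLLOW(S)={$}  FOLLOW(A)={a,b}  FOLLOW(B)={$}  FOLLOW(C)={$}
round 2: (stable)
  FOLLOW(S)={$}  FOLLOW(A)={a,b}  FOLLOW(B)={$}  FOLLOW(C)={$}

FOLLOW(A) = ["a", "b"]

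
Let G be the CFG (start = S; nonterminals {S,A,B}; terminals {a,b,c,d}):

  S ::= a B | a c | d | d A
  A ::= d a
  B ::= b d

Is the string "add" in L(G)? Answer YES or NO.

Convert to CNF:
  S -> T0 A | T1 B | T1 T3 | d
  A -> T0 T1
  B -> T2 T0
  T0 -> d
  T1 -> a
  T2 -> b
  T3 -> c

Fill CYK table bottom-up:
  [0..0]={T1}  "a"  orig:{}
  [1..1]={S,T0}  "d"  orig:{S}
  [2..2]={S,T0}  "d"  orig:{S}
  [0..1]=∅  "ad"
  [1..2]=∅  "dd"
  [0..2]=∅  "add"

S ∉ T[0,2] ⇒ NO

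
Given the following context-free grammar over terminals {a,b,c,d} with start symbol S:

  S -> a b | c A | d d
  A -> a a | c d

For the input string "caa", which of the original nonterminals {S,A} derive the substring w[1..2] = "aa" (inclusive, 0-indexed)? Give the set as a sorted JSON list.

CNF form of G:
  S -> T0 T3 | T1 A | T2 T2
  A -> T0 T0 | T1 T2
  T0 -> a
  T1 -> c
  T2 -> d
  T3 -> b

Fill CYK table bottom-up — only the sub-triangle for w[1..2]:
  cell(1,1) a: {T0}  orig:{}
  cell(2,2) a: {T0}  orig:{}
  cell(1,2) aa: {A}

Original NTs in T[1,2] deriving "aa": ["A"]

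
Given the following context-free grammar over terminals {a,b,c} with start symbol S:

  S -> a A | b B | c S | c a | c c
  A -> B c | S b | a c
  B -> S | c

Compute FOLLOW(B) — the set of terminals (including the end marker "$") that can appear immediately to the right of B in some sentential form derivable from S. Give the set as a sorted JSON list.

FIRST iteration:
[1]
  A via A→a c: +{a}
  B via B→c: +{c}
  S via S→a A: +{a}
  S via S→b B: +{b}
  S via S→c S: +{c}
  FIRST[S]={a,b,c}  FIRST[A]={a}  FIRST[B]={c}
[2]
  A via A→B c: +{c}
  A via A→S b: +{b}
  B via B→S: +{a,b}
  FIRST[S]={a,b,c}  FIRST[A]={a,b,c}  FIRST[B]={a,b,c}
[3] done
  FIRST[S]={a,b,c}  FIRST[A]={a,b,c}  FIRST[B]={a,b,c}

FOLLOW sets:
seed FOLLOW(S) with $
[1]
  A→B c: FOLLOW(B) ⊇ FIRST(c) = {c}; new: +{c}
  A→S b: FOLLOW(S) ⊇ FIRST(b) = {b}; new: +{b}
  B→S: FOLLOW(S) ⊇ FOLLOW(B) ⊇ {c}; new: +{c}
  S→a A: FOLLOW(A) ⊇ FOLLOW(S) ⊇ {$,b,c}; new: +{$,b,c}
  S→b B: FOLLOW(B) ⊇ FOLLOW(S) ⊇ {$,b,c}; new: +{$,b}
  FOLLOW[S]={$,b,c}  FOLLOW[A]={$,b,c}  FOLLOW[B]={$,b,c}
[2] (no change)
  FOLLOW[S]={$,b,c}  FOLLOW[A]={$,b,c}  FOLLOW[B]={$,b,c}

FOLLOW(B) = ["$", "b", "c"]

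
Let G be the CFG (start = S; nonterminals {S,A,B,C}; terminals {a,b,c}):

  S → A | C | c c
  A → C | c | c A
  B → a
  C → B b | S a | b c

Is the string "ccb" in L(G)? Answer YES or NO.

CNF form of G:
  S -> B T0 | S T1 | T0 T2 | T2 A | T2 T2 | c
  A -> B T0 | S T1 | T0 T2 | T2 A | c
  B -> a
  C -> B T0 | S T1 | T0 T2
  T0 -> b
  T1 -> a
  T2 -> c

Fill CYK table bottom-up:
  [0..0]={A,S,T2}  "c"  orig:{A,S}
  [1..1]={A,S,T2}  "c"  orig:{A,S}
  [2..2]={T0}  "b"  orig:{}
  [0..1]={A,S}  "cc"
  [1..2]=∅  "cb"
  [0..2]=∅  "ccb"

S ∉ T[0,2] ⇒ NO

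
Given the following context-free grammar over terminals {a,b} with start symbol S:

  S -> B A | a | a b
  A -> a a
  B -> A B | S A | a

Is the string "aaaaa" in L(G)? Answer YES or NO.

CNF form of G:
  S -> B A | T0 T1 | a
  A -> T0 T0
  B -> A B | S A | a
  T0 -> a
  T1 -> b

CYK table (by increasing span):
  [0..0]={B,S,T0}  "a"  orig:{B,S}
  [1..1]={B,S,T0}  "a"  orig:{B,S}
  [2..2]={B,S,T0}  "a"  orig:{B,S}
  [3..3]={B,S,T0}  "a"  orig:{B,S}
  [4..4]={B,S,T0}  "a"  orig:{B,S}
  [0..1]={A}  "aa"
  [1..2]={A}  "aa"
  [2..3]={A}  "aa"
  [3..4]={A}  "aa"
  [0..2]={B,S}  "aaa"
  [1..3]={B,S}  "aaa"
  [2..4]={B,S}  "aaa"
  [0..3]=∅  "aaaa"
  [1..4]=∅  "aaaa"
  [0..4]={B,S}  "aaaaa"

S ∈ T[0,4] ⇒ YES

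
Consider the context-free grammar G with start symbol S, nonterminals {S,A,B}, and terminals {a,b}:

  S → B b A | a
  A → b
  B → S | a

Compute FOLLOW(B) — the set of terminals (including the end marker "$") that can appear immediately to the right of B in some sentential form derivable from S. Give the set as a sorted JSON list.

Compute FIRST by fixpoint:
iter 1:
  A via A→b: +{b}
  B via B→a: +{a}
  S via S→B b A: +{a}
  S: {a}  A: {b}  B: {a}
iter 2: done
  S: {a}  A: {b}  B: {a}

FOLLOW sets:
seed FOLLOW(S) with $
[1]
  S→B b A: FOLLOW(B) ⊇ FIRST(b) = {b}; new: +{b}
  S→B b A: FOLLOW(A) ⊇ FOLLOW(S) ⊇ {$}; new: +{$}
  FOLLOW(S)={$}  FOLLOW(A)={$}  FOLLOW(B)={b}
[2]
  B→S: FOLLOW(S) ⊇ FOLLOW(B) ⊇ {b}; new: +{b}
  S→B b A: FOLLOW(A) ⊇ FOLLOW(S) ⊇ {$,b}; new: +{b}
  FOLLOW(S)={$,b}  FOLLOW(A)={$,b}  FOLLOW(B)={b}
[3] (no change)
  FOLLOW(S)={$,b}  FOLLOW(A)={$,b}  FOLLOW(B)={b}

FOLLOW(B) = ["b"]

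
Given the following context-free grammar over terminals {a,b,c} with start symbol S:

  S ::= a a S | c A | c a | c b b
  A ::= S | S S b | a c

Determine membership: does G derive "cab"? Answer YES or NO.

CNF form of G:
  S -> T1 X6 | T2 A | T2 T1 | T2 X7
  A -> S X3 | T1 T2 | T1 X4 | T2 A | T2 T1 | T2 X5
  T0 -> b
  T1 -> a
  T2 -> c
  X3 -> S T0
  X4 -> T1 S
  X5 -> T0 T0
  X6 -> T1 S
  X7 -> T0 T0

CYK table (by increasing span):
  [0..0]={T2}  "c"  orig:{}
  [1..1]={T1}  "a"  orig:{}
  [2..2]={T0}  "b"  orig:{}
  [0..1]={A,S}  "ca"
  [1..2]=∅  "ab"
  [0..2]={X3}  "cab"  orig:{}

S ∉ T[0,2] ⇒ NO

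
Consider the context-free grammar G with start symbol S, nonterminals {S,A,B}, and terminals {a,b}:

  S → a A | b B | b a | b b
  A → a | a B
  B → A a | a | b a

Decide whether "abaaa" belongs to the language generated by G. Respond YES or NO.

Convert to CNF:
  S -> T0 A | T1 B | T1 T0 | T1 T1
  A -> T0 B | a
  B -> A T0 | T1 T0 | a
  T0 -> a
  T1 -> b

CYK table (by increasing span):
  [0..0]={A,B,T0}  "a"  orig:{A,B}
  [1..1]={T1}  "b"  orig:{}
  [2..2]={A,B,T0}  "a"  orig:{A,B}
  [3..3]={A,B,T0}  "a"  orig:{A,B}
  [4..4]={A,B,T0}  "a"  orig:{A,B}
  [0..1]=∅  "ab"
  [1..2]={B,S}  "ba"
  [2..3]={A,B,S}  "aa"
  [3..4]={A,B,S}  "aa"
  [0..2]={A}  "aba"
  [1..3]={S}  "baa"
  [2..4]={A,B,S}  "aaa"
  [0..3]={B}  "abaa"
  [1..4]={S}  "baaa"
  [0..4]=∅  "abaaa"

S ∉ T[0,4] ⇒ NO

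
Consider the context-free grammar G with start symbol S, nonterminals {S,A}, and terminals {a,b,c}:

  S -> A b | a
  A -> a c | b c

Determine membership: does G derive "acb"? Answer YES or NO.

Convert to CNF:
  S -> A T2 | a
  A -> T0 T1 | T2 T1
  T0 -> a
  T1 -> c
  T2 -> b

CYK table (by increasing span):
  T[0,0] 'a' = {S,T0}  orig:{S}
  T[1,1] 'c' = {T1}  orig:{}
  T[2,2] 'b' = {T2}  orig:{}
  T[0,1] 'ac' = {A}
  T[1,2] 'cb' = ∅
  T[0,2] 'acb' = {S}

S ∈ T[0,2] ⇒ YES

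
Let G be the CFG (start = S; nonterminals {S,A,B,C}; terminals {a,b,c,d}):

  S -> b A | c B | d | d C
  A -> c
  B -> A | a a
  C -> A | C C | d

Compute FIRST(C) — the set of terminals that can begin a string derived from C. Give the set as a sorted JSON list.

Compute FIRST by fixpoint:
round 1:
  A via A→c: +{c}
  B via B→A: +{c}
  B via B→a a: +{a}
  C via C→A: +{c}
  C via C→d: +{d}
  S via S→b A: +{b}
  S via S→c B: +{c}
  S via S→d: +{d}
  S: {b,c,d}  A: {c}  B: {a,c}  C: {c,d}
round 2: — fixpoint
  S: {b,c,d}  A: {c}  B: {a,c}  C: {c,d}

FIRST(C) = ["c", "d"]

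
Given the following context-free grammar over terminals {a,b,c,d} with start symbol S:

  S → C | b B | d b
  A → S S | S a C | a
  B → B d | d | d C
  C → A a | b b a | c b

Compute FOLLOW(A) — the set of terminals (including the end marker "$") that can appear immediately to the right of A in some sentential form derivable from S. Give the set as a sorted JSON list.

Compute FIRST by fixpoint:
round 1:
  A via A→a: +{a}
  B via B→d: +{d}
  C via C→A a: +{a}
  C via C→b b a: +{b}
  C via C→c b: +{c}
  S via S→C: +{a,b,c}
  S via S→d b: +{d}
  FIRST(S)={a,b,c,d}  FIRST(A)={a}  FIRST(B)={d}  FIRST(C)={a,b,c}
round 2:
  A via A→S S: +{b,c,d}
  C via C→A a: +{d}
  FIRST(S)={a,b,c,d}  FIRST(A)={a,b,c,d}  FIRST(B)={d}  FIRST(C)={a,b,c,d}
round 3: — fixpoint
  FIRST(S)={a,b,c,d}  FIRST(A)={a,b,c,d}  FIRST(B)={d}  FIRST(C)={a,b,c,d}

Compute FOLLOW by fixpoint:
FOLLOW(S) := {$}
round 1:
  A→S S: FOLLOW(S) ⊇ FIRST(S) = {a,b,c,d}; new: +{a,b,c,d}
  B→B d: FOLLOW(B) ⊇ FIRST(d) = {d}; new: +{d}
  B→d C: FOLLOW(C) ⊇ FOLLOW(B) ⊇ {d}; new: +{d}
  C→A a: FOLLOW(A) ⊇ FIRST(a) = {a}; new: +{a}
  S→C: FOLLOW(C) ⊇ FOLLOW(S) ⊇ {$,a,b,c,d}; new: +{$,a,b,c}
  S→b B: FOLLOW(B) ⊇ FOLLOW(S) ⊇ {$,a,b,c,d}; new: +{$,a,b,c}
  FOLLOW[S]={$,a,b,c,d}  FOLLOW[A]={a}  FOLLOW[B]={$,a,b,c,d}  FOLLOW[C]={$,a,b,c,d}
round 2: (stable)
  FOLLOW[S]={$,a,b,c,d}  FOLLOW[A]={a}  FOLLOW[B]={$,a,b,c,d}  FOLLOW[C]={$,a,b,c,d}

FOLLOW(A) = ["a"]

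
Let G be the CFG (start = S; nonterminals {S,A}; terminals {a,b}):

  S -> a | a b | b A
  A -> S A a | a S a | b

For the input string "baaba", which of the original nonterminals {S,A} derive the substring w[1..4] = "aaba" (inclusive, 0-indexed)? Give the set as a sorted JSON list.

CNF form of G:
  S -> T0 T1 | T1 A | a
  A -> S X2 | T0 X3 | b
  T0 -> a
  T1 -> b
  X2 -> A T0
  X3 -> S T0

CYK fill — only the sub-triangle for w[1..4]:
  [1..1]={S,T0}  "a"  orig:{S}
  [2..2]={S,T0}  "a"  orig:{S}
  [3..3]={A,T1}  "b"  orig:{A}
  [4..4]={S,T0}  "a"  orig:{S}
  [1..2]={X3}  "aa"  orig:{}
  [2..3]={S}  "ab"
  [3..4]={X2}  "ba"  orig:{}
  [1..3]=∅  "aab"
  [2..4]={A,X3}  "aba"  orig:{A}
  [1..4]={A}  "aaba"

Original NTs in T[1,4] deriving "aaba": ["A"]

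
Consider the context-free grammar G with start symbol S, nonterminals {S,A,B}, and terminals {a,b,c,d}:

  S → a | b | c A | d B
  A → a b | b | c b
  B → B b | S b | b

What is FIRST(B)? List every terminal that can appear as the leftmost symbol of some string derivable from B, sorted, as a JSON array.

FIRST sets, iterate to fixpoint:
[1]
  A via A→a b: +{a}
  A via A→b: +{b}
  A via A→c b: +{c}
  B via B→b: +{b}
  S via S→a: +{a}
  S via S→b: +{b}
  S via S→c A: +{c}
  S via S→d B: +{d}
  FIRST[S]={a,b,c,d}  FIRST[A]={a,b,c}  FIRST[B]={b}
[2]
  B via B→S b: +{a,c,d}
  FIRST[S]={a,b,c,d}  FIRST[A]={a,b,c}  FIRST[B]={a,b,c,d}
[3] (stable)
  FIRST[S]={a,b,c,d}  FIRST[A]={a,b,c}  FIRST[B]={a,b,c,d}

FIRST(B) = ["a", "b", "c", "d"]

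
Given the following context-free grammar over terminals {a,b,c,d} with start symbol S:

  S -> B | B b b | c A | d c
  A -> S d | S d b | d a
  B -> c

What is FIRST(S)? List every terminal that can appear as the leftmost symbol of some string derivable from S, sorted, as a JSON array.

FIRST iteration:
iter 1:
  A via A→d a: +{d}
  B via B→c: +{c}
  S via S→B: +{c}
  S via S→d c: +{d}
  FIRST(S)={c,d}  FIRST(A)={d}  FIRST(B)={c}
iter 2:
  A via A→S d: +{c}
  FIRST(S)={c,d}  FIRST(A)={c,d}  FIRST(B)={c}
iter 3: — fixpoint
  FIRST(S)={c,d}  FIRST(A)={c,d}  FIRST(B)={c}

FIRST(S) = ["c", "d"]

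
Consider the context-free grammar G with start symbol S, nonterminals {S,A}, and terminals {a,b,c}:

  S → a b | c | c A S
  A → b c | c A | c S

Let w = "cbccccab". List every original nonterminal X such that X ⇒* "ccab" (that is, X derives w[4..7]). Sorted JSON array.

CNF form of G:
  S -> T1 X3 | T2 T0 | c
  A -> T0 T1 | T1 A | T1 S
  T0 -> b
  T1 -> c
  T2 -> a
  X3 -> A S

CYK fill — only the sub-triangle for w[4..7]:
  T[4,4] 'c' = {S,T1}  orig:{S}
  T[5,5] 'c' = {S,T1}  orig:{S}
  T[6,6] 'a' = {T2}  orig:{}
  T[7,7] 'b' = {T0}  orig:{}
  T[4,5] 'cc' = {A}
  T[5,6] 'ca' = ∅
  T[6,7] 'ab' = {S}
  T[4,6] 'cca' = ∅
  T[5,7] 'cab' = {A}
  T[4,7] 'ccab' = {A,X3}  orig:{A}

Original NTs in T[4,7] deriving "ccab": ["A"]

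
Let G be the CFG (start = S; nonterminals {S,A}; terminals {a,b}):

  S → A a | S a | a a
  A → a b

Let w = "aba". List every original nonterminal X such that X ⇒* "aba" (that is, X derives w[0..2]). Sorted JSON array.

CNF form of G:
  S -> A T0 | S T0 | T0 T0
  A -> T0 T1
  T0 -> a
  T1 -> b

CYK table (by increasing span), restricted to cells inside w[0..2]:
  T[0,0] 'a' = {T0}  orig:{}
  T[1,1] 'b' = {T1}  orig:{}
  T[2,2] 'a' = {T0}  orig:{}
  T[0,1] 'ab' = {A}
  T[1,2] 'ba' = ∅
  T[0,2] 'aba' = {S}

Original NTs in T[0,2] deriving "aba": ["S"]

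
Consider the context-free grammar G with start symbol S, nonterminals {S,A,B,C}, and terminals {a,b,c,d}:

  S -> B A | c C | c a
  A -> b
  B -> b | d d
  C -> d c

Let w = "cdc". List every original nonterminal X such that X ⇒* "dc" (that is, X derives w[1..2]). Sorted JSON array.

CNF form of G:
  S -> B A | T1 C | T1 T2
  A -> b
  B -> T0 T0 | b
  C -> T0 T1
  T0 -> d
  T1 -> c
  T2 -> a

CYK fill (cells [i..j] with 1 ≤ i ≤ j ≤ 2 only):
  cell(1,1) d: {T0}  orig:{}
  cell(2,2) c: {T1}  orig:{}
  cell(1,2) dc: {C}

Original NTs in T[1,2] deriving "dc": ["C"]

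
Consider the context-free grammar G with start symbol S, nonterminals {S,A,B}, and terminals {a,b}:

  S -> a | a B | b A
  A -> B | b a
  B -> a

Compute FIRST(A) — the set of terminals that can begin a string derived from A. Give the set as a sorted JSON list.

Compute FIRST by fixpoint:
[1]
  A via A→b a: +{b}
  B via B→a: +{a}
  S via S→a: +{a}
  S via S→b A: +{b}
  FIRST[S]={a,b}  FIRST[A]={b}  FIRST[B]={a}
[2]
  A via A→B: +{a}
  FIRST[S]={a,b}  FIRST[A]={a,b}  FIRST[B]={a}
[3] done
  FIRST[S]={a,b}  FIRST[A]={a,b}  FIRST[B]={a}

FIRST(A) = ["a", "b"]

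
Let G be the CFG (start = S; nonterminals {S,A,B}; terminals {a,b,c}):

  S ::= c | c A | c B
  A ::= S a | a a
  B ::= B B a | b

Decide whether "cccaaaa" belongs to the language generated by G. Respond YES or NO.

CNF form of G:
  S -> T1 A | T1 B | c
  A -> S T0 | T0 T0
  B -> B X2 | b
  T0 -> a
  T1 -> c
  X2 -> B T0

CYK fill:
  cell(0,0) c: {S,T1}  orig:{S}
  cell(1,1) c: {S,T1}  orig:{S}
  cell(2,2) c: {S,T1}  orig:{S}
  cell(3,3) a: {T0}  orig:{}
  cell(4,4) a: {T0}  orig:{}
  cell(5,5) a: {T0}  orig:{}
  cell(6,6) a: {T0}  orig:{}
  cell(0,1) cc: ∅
  cell(1,2) cc: ∅
  cell(2,3) ca: {A}
  cell(3,4) aa: {A}
  cell(4,5) aa: {A}
  cell(5,6) aa: {A}
  cell(0,2) ccc: ∅
  cell(1,3) cca: {S}
  cell(2,4) caa: {S}
  cell(3,5) aaa: ∅
  cell(4,6) aaa: ∅
  cell(0,3) ccca: ∅
  cell(1,4) ccaa: {A}
  cell(2,5) caaa: {A}
  cell(3,6) aaaa: ∅
  cell(0,4) cccaa: {S}
  cell(1,5) ccaaa: {S}
  cell(2,6) caaaa: ∅
  cell(0,5) cccaaa: {A}
  cell(1,6) ccaaaa: {A}
  cell(0,6) cccaaaa: {S}

S ∈ T[0,6] ⇒ YES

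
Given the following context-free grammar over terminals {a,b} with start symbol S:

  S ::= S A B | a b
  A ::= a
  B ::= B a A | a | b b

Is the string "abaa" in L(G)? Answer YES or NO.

CNF form of G:
  S -> S X3 | T0 T1
  A -> a
  B -> B X2 | T1 T1 | a
  T0 -> a
  T1 -> b
  X2 -> T0 A
  X3 -> A B

CYK fill:
  cell(0,0) a: {A,B,T0}  orig:{A,B}
  cell(1,1) b: {T1}  orig:{}
  cell(2,2) a: {A,B,T0}  orig:{A,B}
  cell(3,3) a: {A,B,T0}  orig:{A,B}
  cell(0,1) ab: {S}
  cell(1,2) ba: ∅
  cell(2,3) aa: {X2,X3}  orig:{}
  cell(0,2) aba: ∅
  cell(1,3) baa: ∅
  cell(0,3) abaa: {S}

S ∈ T[0,3] ⇒ YES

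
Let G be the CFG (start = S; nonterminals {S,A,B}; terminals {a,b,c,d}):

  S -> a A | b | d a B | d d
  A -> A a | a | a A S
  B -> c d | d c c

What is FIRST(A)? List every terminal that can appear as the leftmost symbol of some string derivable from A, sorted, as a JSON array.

Compute FIRST by fixpoint:
pass 1:
  A via A→a: +{a}
  B via B→c d: +{c}
  B via B→d c c: +{d}
  S via S→a A: +{a}
  S via S→b: +{b}
  S via S→d a B: +{d}
  FIRST[S]={a,b,d}  FIRST[A]={a}  FIRST[B]={c,d}
pass 2: done
  FIRST[S]={a,b,d}  FIRST[A]={a}  FIRST[B]={c,d}

FIRST(A) = ["a"]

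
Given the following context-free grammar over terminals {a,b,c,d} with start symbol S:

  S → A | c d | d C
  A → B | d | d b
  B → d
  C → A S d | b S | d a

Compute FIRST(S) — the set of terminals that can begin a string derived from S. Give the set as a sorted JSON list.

FIRST sets, iterate to fixpoint:
pass 1:
  A via A→d: +{d}
  B via B→d: +{d}
  C via C→A S d: +{d}
  C via C→b S: +{b}
  S via S→A: +{d}
  S via S→c d: +{c}
  S: {c,d}  A: {d}  B: {d}  C: {b,d}
pass 2: — fixpoint
  S: {c,d}  A: {d}  B: {d}  C: {b,d}

FIRST(S) = ["c", "d"]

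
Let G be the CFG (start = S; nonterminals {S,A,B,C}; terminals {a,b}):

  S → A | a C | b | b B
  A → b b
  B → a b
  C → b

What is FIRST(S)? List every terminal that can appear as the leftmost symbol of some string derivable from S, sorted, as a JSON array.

Compute FIRST by fixpoint:
round 1:
  A via A→b b: +{b}
  B via B→a b: +{a}
  C via C→b: +{b}
  S via S→A: +{b}
  S via S→a C: +{a}
  FIRST[S]={a,b}  FIRST[A]={b}  FIRST[B]={a}  FIRST[C]={b}
round 2: (stable)
  FIRST[S]={a,b}  FIRST[A]={b}  FIRST[B]={a}  FIRST[C]={b}

FIRST(S) = ["a", "b"]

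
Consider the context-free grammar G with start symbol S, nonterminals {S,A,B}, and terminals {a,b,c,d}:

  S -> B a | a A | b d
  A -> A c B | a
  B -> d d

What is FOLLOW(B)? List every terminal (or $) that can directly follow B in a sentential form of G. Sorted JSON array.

Compute FIRST by fixpoint:
[1]
  A via A→a: +{a}
  B via B→d d: +{d}
  S via S→B a: +{d}
  S via S→a A: +{a}
  S via S→b d: +{b}
  FIRST[S]={a,b,d}  FIRST[A]={a}  FIRST[B]={d}
[2] done
  FIRST[S]={a,b,d}  FIRST[A]={a}  FIRST[B]={d}

FOLLOW sets:
FOLLOW(S) := {$}
round 1:
  A→A c B: FOLLOW(A) ⊇ FIRST(c) = {c}; new: +{c}
  A→A c B: FOLLOW(B) ⊇ FOLLOW(A) ⊇ {c}; new: +{c}
  S→B a: FOLLOW(B) ⊇ FIRST(a) = {a}; new: +{a}
  S→a A: FOLLOW(A) ⊇ FOLLOW(S) ⊇ {$}; new: +{$}
  FOLLOW[S]={$}  FOLLOW[A]={$,c}  FOLLOW[B]={a,c}
round 2:
  A→A c B: FOLLOW(B) ⊇ FOLLOW(A) ⊇ {$,c}; new: +{$}
  FOLLOW[S]={$}  FOLLOW[A]={$,c}  FOLLOW[B]={$,a,c}
round 3: (stable)
  FOLLOW[S]={$}  FOLLOW[A]={$,c}  FOLLOW[B]={$,a,c}

FOLLOW(B) = ["$", "a", "c"]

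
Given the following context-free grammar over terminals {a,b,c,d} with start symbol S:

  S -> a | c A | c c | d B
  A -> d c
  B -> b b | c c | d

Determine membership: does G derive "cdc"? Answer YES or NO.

CNF form of G:
  S -> T0 B | T1 A | T1 T1 | a
  A -> T0 T1
  B -> T1 T1 | T2 T2 | d
  T0 -> d
  T1 -> c
  T2 -> b

CYK fill:
  cell(0,0) c: {T1}  orig:{}
  cell(1,1) d: {B,T0}  orig:{B}
  cell(2,2) c: {T1}  orig:{}
  cell(0,1) cd: ∅
  cell(1,2) dc: {A}
  cell(0,2) cdc: {S}

S ∈ T[0,2] ⇒ YES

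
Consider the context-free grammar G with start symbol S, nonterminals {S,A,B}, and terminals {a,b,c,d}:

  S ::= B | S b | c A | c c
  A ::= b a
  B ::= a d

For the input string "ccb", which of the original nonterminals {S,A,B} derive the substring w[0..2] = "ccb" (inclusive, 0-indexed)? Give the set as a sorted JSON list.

Convert to CNF:
  S -> S T0 | T1 T2 | T3 A | T3 T3
  A -> T0 T1
  B -> T1 T2
  T0 -> b
  T1 -> a
  T2 -> d
  T3 -> c

Fill CYK table bottom-up (cells [i..j] with 0 ≤ i ≤ j ≤ 2 only):
  cell(0,0) c: {T3}  orig:{}
  cell(1,1) c: {T3}  orig:{}
  cell(2,2) b: {T0}  orig:{}
  cell(0,1) cc: {S}
  cell(1,2) cb: ∅
  cell(0,2) ccb: {S}

Original NTs in T[0,2] deriving "ccb": ["S"]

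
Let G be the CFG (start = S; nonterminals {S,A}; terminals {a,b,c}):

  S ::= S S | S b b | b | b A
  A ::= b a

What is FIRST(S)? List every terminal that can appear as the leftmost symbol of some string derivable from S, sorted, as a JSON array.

FIRST sets, iterate to fixpoint:
pass 1:
  A via A→b a: +{b}
  S via S→b: +{b}
  S: {b}  A: {b}
pass 2: done
  S: {b}  A: {b}

FIRST(S) = ["b"]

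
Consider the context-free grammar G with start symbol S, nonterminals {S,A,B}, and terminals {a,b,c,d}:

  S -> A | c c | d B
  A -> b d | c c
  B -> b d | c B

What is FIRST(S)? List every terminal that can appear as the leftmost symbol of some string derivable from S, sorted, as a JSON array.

Compute FIRST by fixpoint:
round 1:
  A via A→b d: +{b}
  A via A→c c: +{c}
  B via B→b d: +{b}
  B via B→c B: +{c}
  S via S→A: +{b,c}
  S via S→d B: +{d}
  S: {b,c,d}  A: {b,c}  B: {b,c}
round 2: done
  S: {b,c,d}  A: {b,c}  B: {b,c}

FIRST(S) = ["b", "c", "d"]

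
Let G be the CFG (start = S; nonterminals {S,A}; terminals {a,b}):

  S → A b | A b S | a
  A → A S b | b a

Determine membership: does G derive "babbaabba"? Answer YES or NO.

Convert to CNF:
  S -> A T0 | A X3 | a
  A -> A X2 | T0 T1
  T0 -> b
  T1 -> a
  X2 -> S T0
  X3 -> T0 S

Fill CYK table bottom-up:
  cell(0,0) b: {T0}  orig:{}
  cell(1,1) a: {S,T1}  orig:{S}
  cell(2,2) b: {T0}  orig:{}
  cell(3,3) b: {T0}  orig:{}
  cell(4,4) a: {S,T1}  orig:{S}
  cell(5,5) a: {S,T1}  orig:{S}
  cell(6,6) b: {T0}  orig:{}
  cell(7,7) b: {T0}  orig:{}
  cell(8,8) a: {S,T1}  orig:{S}
  cell(0,1) ba: {A,X3}  orig:{A}
  cell(1,2) ab: {X2}  orig:{}
  cell(2,3) bb: ∅
  cell(3,4) ba: {A,X3}  orig:{A}
  cell(4,5) aa: ∅
  cell(5,6) ab: {X2}  orig:{}
  cell(6,7) bb: ∅
  cell(7,8) ba: {A,X3}  orig:{A}
  cell(0,2) bab: {S}
  cell(1,3) abb: ∅
  cell(2,4) bba: ∅
  cell(3,5) baa: ∅
  cell(4,6) aab: ∅
  cell(5,7) abb: ∅
  cell(6,8) bba: ∅
  cell(0,3) babb: {X2}  orig:{}
  cell(1,4) abba: ∅
  cell(2,5) bbaa: ∅
  cell(3,6) baab: {A}
  cell(4,7) aabb: ∅
  cell(5,8) abba: ∅
  cell(0,4) babba: ∅
  cell(1,5) abbaa: ∅
  cell(2,6) bbaab: ∅
  cell(3,7) baabb: {S}
  cell(4,8) aabba: ∅
  cell(0,5) babbaa: ∅
  cell(1,6) abbaab: ∅
  cell(2,7) bbaabb: {X3}  orig:{}
  cell(3,8) baabba: {S}
  cell(0,6) babbaab: ∅
  cell(1,7) abbaabb: ∅
  cell(2,8) bbaabba: {X3}  orig:{}
  cell(0,7) babbaabb: {S}
  cell(1,8) abbaabba: ∅
  cell(0,8) babbaabba: {S}

S ∈ T[0,8] ⇒ YES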